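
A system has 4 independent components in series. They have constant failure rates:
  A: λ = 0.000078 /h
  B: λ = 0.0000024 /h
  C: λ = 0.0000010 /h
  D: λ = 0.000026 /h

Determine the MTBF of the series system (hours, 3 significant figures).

9310

Series of exponential components: λ_sys = Σ λ_i
λ_sys = 0.000078 + 0.0000024 + 0.0000010 + 0.000026 = 1.0740e-04 /h
MTBF = 1 / λ_sys = 9310 h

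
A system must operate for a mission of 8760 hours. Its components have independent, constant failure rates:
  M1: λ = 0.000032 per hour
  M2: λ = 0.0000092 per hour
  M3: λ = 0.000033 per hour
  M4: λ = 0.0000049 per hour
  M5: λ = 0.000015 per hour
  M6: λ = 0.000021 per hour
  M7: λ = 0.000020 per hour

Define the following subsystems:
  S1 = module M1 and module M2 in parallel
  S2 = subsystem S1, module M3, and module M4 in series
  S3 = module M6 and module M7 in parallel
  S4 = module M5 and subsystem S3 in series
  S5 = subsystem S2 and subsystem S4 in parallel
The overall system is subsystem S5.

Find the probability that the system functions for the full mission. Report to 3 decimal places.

R(M1) = exp(−0.000032 × 8760) = 0.75554
R(M2) = exp(−0.0000092 × 8760) = 0.92257
R(M3) = exp(−0.000033 × 8760) = 0.74895
R(M4) = exp(−0.0000049 × 8760) = 0.95798
R(M5) = exp(−0.000015 × 8760) = 0.87687
R(M6) = exp(−0.000021 × 8760) = 0.83197
R(M7) = exp(−0.000020 × 8760) = 0.83929
Parallel (M1 and M2): 1 − (1 − 0.75554)(1 − 0.92257) = 0.98107
Series ([0.98107], M3, and M4): 0.98107 × 0.74895 × 0.95798 = 0.70390
Parallel (M6 and M7): 1 − (1 − 0.83197)(1 − 0.83929) = 0.97300
Series (M5 and [0.97300]): 0.87687 × 0.97300 = 0.85319
Parallel ([0.70390] and [0.85319]): 1 − (1 − 0.70390)(1 − 0.85319) = 0.957

0.957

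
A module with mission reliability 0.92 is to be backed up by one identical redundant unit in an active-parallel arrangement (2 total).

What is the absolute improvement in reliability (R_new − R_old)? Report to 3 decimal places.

0.074

R_before = 0.92
R_after = 1 − (1 − 0.92)^2 = 0.994
ΔR = 0.994 − 0.92 = 0.074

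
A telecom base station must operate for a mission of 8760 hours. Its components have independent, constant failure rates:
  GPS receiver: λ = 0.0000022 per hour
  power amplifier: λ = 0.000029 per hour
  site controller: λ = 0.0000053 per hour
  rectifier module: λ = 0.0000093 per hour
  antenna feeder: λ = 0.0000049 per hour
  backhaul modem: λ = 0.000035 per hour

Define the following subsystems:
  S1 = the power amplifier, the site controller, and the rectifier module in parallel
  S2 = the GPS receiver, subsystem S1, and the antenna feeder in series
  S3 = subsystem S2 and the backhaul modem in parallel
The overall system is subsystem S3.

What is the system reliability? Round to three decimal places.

R(GPS receiver) = exp(−0.0000022 × 8760) = 0.98091
R(power amplifier) = exp(−0.000029 × 8760) = 0.77566
R(site controller) = exp(−0.0000053 × 8760) = 0.95463
R(rectifier module) = exp(−0.0000093 × 8760) = 0.92176
R(antenna feeder) = exp(−0.0000049 × 8760) = 0.95798
R(backhaul modem) = exp(−0.000035 × 8760) = 0.73594
Parallel (power amplifier, site controller, and rectifier module): 1 − (1 − 0.77566)(1 − 0.95463)(1 − 0.92176) = 0.99920
Series (GPS receiver, [0.99920], and antenna feeder): 0.98091 × 0.99920 × 0.95798 = 0.93894
Parallel ([0.93894] and backhaul modem): 1 − (1 − 0.93894)(1 − 0.73594) = 0.984

0.984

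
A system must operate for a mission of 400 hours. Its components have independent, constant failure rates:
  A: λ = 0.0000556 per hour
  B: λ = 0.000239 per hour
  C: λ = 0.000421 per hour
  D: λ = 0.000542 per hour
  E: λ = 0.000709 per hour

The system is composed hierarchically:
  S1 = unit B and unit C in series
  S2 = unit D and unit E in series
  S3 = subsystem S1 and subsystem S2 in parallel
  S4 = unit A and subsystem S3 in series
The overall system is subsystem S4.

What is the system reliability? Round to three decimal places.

R(A) = exp(−0.0000556 × 400) = 0.97801
R(B) = exp(−0.000239 × 400) = 0.90883
R(C) = exp(−0.000421 × 400) = 0.84502
R(D) = exp(−0.000542 × 400) = 0.80509
R(E) = exp(−0.000709 × 400) = 0.75307
Series (B and C): 0.90883 × 0.84502 = 0.76798
Series (D and E): 0.80509 × 0.75307 = 0.60629
Parallel ([0.76798] and [0.60629]): 1 − (1 − 0.76798)(1 − 0.60629) = 0.90865
Series (A and [0.90865]): 0.97801 × 0.90865 = 0.889

0.889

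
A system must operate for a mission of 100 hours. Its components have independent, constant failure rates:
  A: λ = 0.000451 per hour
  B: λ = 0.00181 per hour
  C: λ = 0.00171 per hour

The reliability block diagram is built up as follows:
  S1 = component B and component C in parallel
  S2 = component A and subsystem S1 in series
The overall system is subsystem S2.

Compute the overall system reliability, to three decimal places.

0.931

R(A) = exp(−0.000451 × 100) = 0.95590
R(B) = exp(−0.00181 × 100) = 0.83444
R(C) = exp(−0.00171 × 100) = 0.84282
Parallel (B and C): 1 − (1 − 0.83444)(1 − 0.84282) = 0.97398
Series (A and [0.97398]): 0.95590 × 0.97398 = 0.931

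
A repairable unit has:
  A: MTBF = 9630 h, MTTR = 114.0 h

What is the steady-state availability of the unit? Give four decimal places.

A(A) = MTBF/(MTBF+MTTR) = 9630/(9630+114.0) = 0.9883

0.9883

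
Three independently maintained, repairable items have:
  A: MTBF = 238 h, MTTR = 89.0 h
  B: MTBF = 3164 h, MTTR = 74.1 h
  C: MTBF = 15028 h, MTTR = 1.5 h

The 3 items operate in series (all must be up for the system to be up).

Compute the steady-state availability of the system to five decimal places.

0.71110

A(A) = MTBF/(MTBF+MTTR) = 238/(238+89.0) = 0.727829
A(B) = MTBF/(MTBF+MTTR) = 3164/(3164+74.1) = 0.977116
A(C) = MTBF/(MTBF+MTTR) = 15028/(15028+1.5) = 0.999900
Series availability: 0.727829 × 0.977116 × 0.999900 = 0.71110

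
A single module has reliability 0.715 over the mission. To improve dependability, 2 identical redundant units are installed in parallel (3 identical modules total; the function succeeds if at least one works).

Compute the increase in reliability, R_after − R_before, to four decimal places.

0.2619

R_before = 0.715
R_after = 1 − (1 − 0.715)^3 = 0.9769
ΔR = 0.9769 − 0.715 = 0.2619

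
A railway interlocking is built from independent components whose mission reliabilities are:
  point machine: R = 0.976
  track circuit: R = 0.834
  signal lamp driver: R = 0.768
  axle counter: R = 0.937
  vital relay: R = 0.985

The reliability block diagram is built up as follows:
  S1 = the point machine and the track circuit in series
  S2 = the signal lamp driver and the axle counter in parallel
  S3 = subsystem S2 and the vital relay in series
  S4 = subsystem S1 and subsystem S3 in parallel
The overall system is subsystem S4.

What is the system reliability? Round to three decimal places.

Series (point machine and track circuit): 0.97600 × 0.83400 = 0.81398
Parallel (signal lamp driver and axle counter): 1 − (1 − 0.76800)(1 − 0.93700) = 0.98538
Series ([0.98538] and vital relay): 0.98538 × 0.98500 = 0.97060
Parallel ([0.81398] and [0.97060]): 1 − (1 − 0.81398)(1 − 0.97060) = 0.995

0.995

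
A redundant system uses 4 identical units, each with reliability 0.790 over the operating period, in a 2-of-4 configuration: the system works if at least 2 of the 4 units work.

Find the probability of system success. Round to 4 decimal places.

R = Σ_{i=2}^{4} C(4,i) p^i (1−p)^{4−i} with p = 0.790
C(4,2)·0.790^2·0.210^2 = 0.165137
C(4,3)·0.790^3·0.210^1 = 0.414153
C(4,4)·0.790^4·0.210^0 = 0.389501
Sum = 0.9688

0.9688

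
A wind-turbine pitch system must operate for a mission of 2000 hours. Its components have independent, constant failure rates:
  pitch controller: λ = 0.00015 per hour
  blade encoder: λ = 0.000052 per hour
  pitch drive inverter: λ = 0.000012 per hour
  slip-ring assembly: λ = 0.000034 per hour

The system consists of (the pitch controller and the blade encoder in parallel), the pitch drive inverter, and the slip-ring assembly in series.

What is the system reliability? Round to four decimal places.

R(pitch controller) = exp(−0.00015 × 2000) = 0.740818
R(blade encoder) = exp(−0.000052 × 2000) = 0.901225
R(pitch drive inverter) = exp(−0.000012 × 2000) = 0.976286
R(slip-ring assembly) = exp(−0.000034 × 2000) = 0.934260
Parallel (pitch controller and blade encoder): 1 − (1 − 0.740818)(1 − 0.901225) = 0.974399
Series ([0.974399], pitch drive inverter, and slip-ring assembly): 0.974399 × 0.976286 × 0.934260 = 0.8888

0.8888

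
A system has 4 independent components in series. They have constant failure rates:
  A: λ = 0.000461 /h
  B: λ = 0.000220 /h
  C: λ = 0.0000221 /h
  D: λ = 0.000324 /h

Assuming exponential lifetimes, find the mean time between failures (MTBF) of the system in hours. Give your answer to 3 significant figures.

Series of exponential components: λ_sys = Σ λ_i
λ_sys = 0.000461 + 0.000220 + 0.0000221 + 0.000324 = 1.0271e-03 /h
MTBF = 1 / λ_sys = 974 h

974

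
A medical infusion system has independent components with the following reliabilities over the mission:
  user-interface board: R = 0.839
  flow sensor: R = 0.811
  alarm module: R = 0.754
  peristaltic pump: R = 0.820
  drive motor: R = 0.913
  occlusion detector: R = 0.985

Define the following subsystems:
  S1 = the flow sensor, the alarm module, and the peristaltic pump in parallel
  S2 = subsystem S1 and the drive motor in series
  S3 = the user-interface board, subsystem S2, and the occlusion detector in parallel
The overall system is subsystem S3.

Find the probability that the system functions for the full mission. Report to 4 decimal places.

Parallel (flow sensor, alarm module, and peristaltic pump): 1 − (1 − 0.811000)(1 − 0.754000)(1 − 0.820000) = 0.991631
Series ([0.991631] and drive motor): 0.991631 × 0.913000 = 0.905359
Parallel (user-interface board, [0.905359], and occlusion detector): 1 − (1 − 0.839000)(1 − 0.905359)(1 − 0.985000) = 0.9998

0.9998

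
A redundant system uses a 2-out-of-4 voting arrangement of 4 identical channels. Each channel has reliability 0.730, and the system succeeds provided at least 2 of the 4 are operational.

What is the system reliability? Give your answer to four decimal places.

R = Σ_{i=2}^{4} C(4,i) p^i (1−p)^{4−i} with p = 0.730
C(4,2)·0.730^2·0.270^2 = 0.233090
C(4,3)·0.730^3·0.270^1 = 0.420138
C(4,4)·0.730^4·0.270^0 = 0.283982
Sum = 0.9372

0.9372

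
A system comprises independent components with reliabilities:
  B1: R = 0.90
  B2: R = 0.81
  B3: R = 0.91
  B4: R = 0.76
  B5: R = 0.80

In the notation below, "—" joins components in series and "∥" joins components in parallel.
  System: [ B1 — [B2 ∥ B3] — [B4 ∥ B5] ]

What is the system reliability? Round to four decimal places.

Parallel (B2 and B3): 1 − (1 − 0.810000)(1 − 0.910000) = 0.982900
Parallel (B4 and B5): 1 − (1 − 0.760000)(1 − 0.800000) = 0.952000
Series (B1, [0.982900], and [0.952000]): 0.900000 × 0.982900 × 0.952000 = 0.8421

0.8421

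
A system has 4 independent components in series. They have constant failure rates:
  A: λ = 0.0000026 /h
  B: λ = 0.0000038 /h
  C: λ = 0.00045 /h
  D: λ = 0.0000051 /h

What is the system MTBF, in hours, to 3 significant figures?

Series of exponential components: λ_sys = Σ λ_i
λ_sys = 0.0000026 + 0.0000038 + 0.00045 + 0.0000051 = 4.6150e-04 /h
MTBF = 1 / λ_sys = 2170 h

2170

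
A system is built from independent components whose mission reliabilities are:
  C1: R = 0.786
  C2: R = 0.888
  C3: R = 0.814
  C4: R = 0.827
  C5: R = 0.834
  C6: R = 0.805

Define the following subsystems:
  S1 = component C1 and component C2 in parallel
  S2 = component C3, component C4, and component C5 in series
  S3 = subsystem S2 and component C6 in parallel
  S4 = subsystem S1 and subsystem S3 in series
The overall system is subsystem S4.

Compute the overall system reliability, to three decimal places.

Parallel (C1 and C2): 1 − (1 − 0.78600)(1 − 0.88800) = 0.97603
Series (C3, C4, and C5): 0.81400 × 0.82700 × 0.83400 = 0.56143
Parallel ([0.56143] and C6): 1 − (1 − 0.56143)(1 − 0.80500) = 0.91448
Series ([0.97603] and [0.91448]): 0.97603 × 0.91448 = 0.893

0.893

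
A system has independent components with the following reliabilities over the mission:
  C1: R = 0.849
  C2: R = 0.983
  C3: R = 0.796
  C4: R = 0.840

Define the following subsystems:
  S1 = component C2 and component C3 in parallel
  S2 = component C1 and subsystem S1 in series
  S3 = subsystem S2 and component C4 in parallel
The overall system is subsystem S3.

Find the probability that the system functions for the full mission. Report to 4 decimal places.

Parallel (C2 and C3): 1 − (1 − 0.983000)(1 − 0.796000) = 0.996532
Series (C1 and [0.996532]): 0.849000 × 0.996532 = 0.846056
Parallel ([0.846056] and C4): 1 − (1 − 0.846056)(1 − 0.840000) = 0.9754

0.9754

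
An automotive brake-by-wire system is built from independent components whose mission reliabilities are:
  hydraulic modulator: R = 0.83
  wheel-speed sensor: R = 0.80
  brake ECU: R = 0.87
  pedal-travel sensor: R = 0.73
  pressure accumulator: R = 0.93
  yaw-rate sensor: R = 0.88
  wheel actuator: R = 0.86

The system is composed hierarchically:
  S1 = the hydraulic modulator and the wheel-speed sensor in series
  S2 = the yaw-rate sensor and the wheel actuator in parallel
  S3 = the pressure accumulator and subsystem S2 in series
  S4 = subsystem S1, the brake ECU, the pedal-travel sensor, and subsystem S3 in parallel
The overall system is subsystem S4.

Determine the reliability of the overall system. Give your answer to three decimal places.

0.999

Series (hydraulic modulator and wheel-speed sensor): 0.83000 × 0.80000 = 0.66400
Parallel (yaw-rate sensor and wheel actuator): 1 − (1 − 0.88000)(1 − 0.86000) = 0.98320
Series (pressure accumulator and [0.98320]): 0.93000 × 0.98320 = 0.91438
Parallel ([0.66400], brake ECU, pedal-travel sensor, and [0.91438]): 1 − (1 − 0.66400)(1 − 0.87000)(1 − 0.73000)(1 − 0.91438) = 0.999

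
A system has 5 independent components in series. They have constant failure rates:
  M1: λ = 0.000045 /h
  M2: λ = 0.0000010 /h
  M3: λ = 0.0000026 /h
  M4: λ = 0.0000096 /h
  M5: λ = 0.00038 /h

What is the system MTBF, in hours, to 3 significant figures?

2280

Series of exponential components: λ_sys = Σ λ_i
λ_sys = 0.000045 + 0.0000010 + 0.0000026 + 0.0000096 + 0.00038 = 4.3820e-04 /h
MTBF = 1 / λ_sys = 2280 h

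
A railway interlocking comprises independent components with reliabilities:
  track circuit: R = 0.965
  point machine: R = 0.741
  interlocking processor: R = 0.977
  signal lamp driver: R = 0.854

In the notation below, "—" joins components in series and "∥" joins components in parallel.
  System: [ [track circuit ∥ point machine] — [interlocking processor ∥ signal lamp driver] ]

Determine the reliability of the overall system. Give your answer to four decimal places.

0.9876

Parallel (track circuit and point machine): 1 − (1 − 0.965000)(1 − 0.741000) = 0.990935
Parallel (interlocking processor and signal lamp driver): 1 − (1 − 0.977000)(1 − 0.854000) = 0.996642
Series ([0.990935] and [0.996642]): 0.990935 × 0.996642 = 0.9876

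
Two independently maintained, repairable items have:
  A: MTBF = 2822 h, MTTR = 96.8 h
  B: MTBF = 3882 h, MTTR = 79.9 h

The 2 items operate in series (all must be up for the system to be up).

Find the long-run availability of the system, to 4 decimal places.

A(A) = MTBF/(MTBF+MTTR) = 2822/(2822+96.8) = 0.966836
A(B) = MTBF/(MTBF+MTTR) = 3882/(3882+79.9) = 0.979833
Series availability: 0.966836 × 0.979833 = 0.9473

0.9473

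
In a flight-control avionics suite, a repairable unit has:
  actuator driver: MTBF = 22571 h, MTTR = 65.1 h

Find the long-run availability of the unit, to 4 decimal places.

0.9971

A(actuator driver) = MTBF/(MTBF+MTTR) = 22571/(22571+65.1) = 0.9971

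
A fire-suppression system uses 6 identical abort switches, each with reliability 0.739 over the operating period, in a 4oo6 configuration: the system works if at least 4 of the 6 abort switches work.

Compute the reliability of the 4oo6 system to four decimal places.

0.8128

R = Σ_{i=4}^{6} C(6,i) p^i (1−p)^{6−i} with p = 0.739
C(6,4)·0.739^4·0.261^2 = 0.304754
C(6,5)·0.739^5·0.261^1 = 0.345155
C(6,6)·0.739^6·0.261^0 = 0.162880
Sum = 0.8128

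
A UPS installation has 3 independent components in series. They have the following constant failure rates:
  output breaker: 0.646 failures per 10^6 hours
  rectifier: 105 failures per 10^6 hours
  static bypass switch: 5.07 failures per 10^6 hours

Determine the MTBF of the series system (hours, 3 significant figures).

9030

Series of exponential components: λ_sys = Σ λ_i
λ_sys = 0.000000646 + 0.000105 + 0.00000507 = 1.1072e-04 /h
MTBF = 1 / λ_sys = 9030 h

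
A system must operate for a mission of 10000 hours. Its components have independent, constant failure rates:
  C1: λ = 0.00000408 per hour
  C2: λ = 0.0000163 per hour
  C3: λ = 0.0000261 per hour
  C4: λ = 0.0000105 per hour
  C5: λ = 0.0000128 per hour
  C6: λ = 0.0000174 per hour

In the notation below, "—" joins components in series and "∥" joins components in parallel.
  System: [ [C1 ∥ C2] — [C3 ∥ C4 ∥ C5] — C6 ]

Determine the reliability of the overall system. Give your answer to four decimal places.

0.8329

R(C1) = exp(−0.00000408 × 10000) = 0.960021
R(C2) = exp(−0.0000163 × 10000) = 0.849591
R(C3) = exp(−0.0000261 × 10000) = 0.770281
R(C4) = exp(−0.0000105 × 10000) = 0.900325
R(C5) = exp(−0.0000128 × 10000) = 0.879853
R(C6) = exp(−0.0000174 × 10000) = 0.840297
Parallel (C1 and C2): 1 − (1 − 0.960021)(1 − 0.849591) = 0.993987
Parallel (C3, C4, and C5): 1 − (1 − 0.770281)(1 − 0.900325)(1 − 0.879853) = 0.997249
Series ([0.993987], [0.997249], and C6): 0.993987 × 0.997249 × 0.840297 = 0.8329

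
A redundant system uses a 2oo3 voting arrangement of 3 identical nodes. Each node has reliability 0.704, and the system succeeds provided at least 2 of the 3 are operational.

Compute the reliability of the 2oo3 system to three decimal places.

0.789

R = Σ_{i=2}^{3} C(3,i) p^i (1−p)^{3−i} with p = 0.704
C(3,2)·0.704^2·0.296^1 = 0.44011
C(3,3)·0.704^3·0.296^0 = 0.34891
Sum = 0.789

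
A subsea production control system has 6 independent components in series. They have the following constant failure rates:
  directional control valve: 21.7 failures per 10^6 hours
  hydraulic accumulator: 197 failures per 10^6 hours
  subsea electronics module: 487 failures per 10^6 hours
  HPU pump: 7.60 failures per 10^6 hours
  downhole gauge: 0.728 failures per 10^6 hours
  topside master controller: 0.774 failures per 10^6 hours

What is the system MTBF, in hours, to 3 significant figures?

Series of exponential components: λ_sys = Σ λ_i
λ_sys = 0.0000217 + 0.000197 + 0.000487 + 0.00000760 + 0.000000728 + 0.000000774 = 7.1480e-04 /h
MTBF = 1 / λ_sys = 1400 h

1400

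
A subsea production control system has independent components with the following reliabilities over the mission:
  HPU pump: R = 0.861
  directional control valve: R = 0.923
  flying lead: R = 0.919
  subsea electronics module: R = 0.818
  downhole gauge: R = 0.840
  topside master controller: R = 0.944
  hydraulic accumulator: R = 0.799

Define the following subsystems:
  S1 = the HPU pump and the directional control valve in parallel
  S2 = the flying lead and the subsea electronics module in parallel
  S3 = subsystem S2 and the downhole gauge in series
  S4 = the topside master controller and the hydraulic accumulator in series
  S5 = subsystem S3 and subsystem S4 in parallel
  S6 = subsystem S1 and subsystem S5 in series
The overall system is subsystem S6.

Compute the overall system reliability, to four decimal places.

0.9474

Parallel (HPU pump and directional control valve): 1 − (1 − 0.861000)(1 − 0.923000) = 0.989297
Parallel (flying lead and subsea electronics module): 1 − (1 − 0.919000)(1 − 0.818000) = 0.985258
Series ([0.985258] and downhole gauge): 0.985258 × 0.840000 = 0.827617
Series (topside master controller and hydraulic accumulator): 0.944000 × 0.799000 = 0.754256
Parallel ([0.827617] and [0.754256]): 1 − (1 − 0.827617)(1 − 0.754256) = 0.957638
Series ([0.989297] and [0.957638]): 0.989297 × 0.957638 = 0.9474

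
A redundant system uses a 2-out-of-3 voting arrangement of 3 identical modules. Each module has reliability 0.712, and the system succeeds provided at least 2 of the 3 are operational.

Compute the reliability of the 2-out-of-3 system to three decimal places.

0.799

R = Σ_{i=2}^{3} C(3,i) p^i (1−p)^{3−i} with p = 0.712
C(3,2)·0.712^2·0.288^1 = 0.43800
C(3,3)·0.712^3·0.288^0 = 0.36094
Sum = 0.799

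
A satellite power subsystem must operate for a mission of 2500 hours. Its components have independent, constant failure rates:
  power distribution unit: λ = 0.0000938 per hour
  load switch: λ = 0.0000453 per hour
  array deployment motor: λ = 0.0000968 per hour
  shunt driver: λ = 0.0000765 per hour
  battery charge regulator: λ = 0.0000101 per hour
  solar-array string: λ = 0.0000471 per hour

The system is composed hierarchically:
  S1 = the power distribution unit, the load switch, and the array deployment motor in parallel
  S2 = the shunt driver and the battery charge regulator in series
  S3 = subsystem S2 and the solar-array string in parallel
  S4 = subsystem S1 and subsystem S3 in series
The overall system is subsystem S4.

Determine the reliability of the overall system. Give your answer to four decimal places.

0.9737

R(power distribution unit) = exp(−0.0000938 × 2500) = 0.790966
R(load switch) = exp(−0.0000453 × 2500) = 0.892927
R(array deployment motor) = exp(−0.0000968 × 2500) = 0.785056
R(shunt driver) = exp(−0.0000765 × 2500) = 0.825926
R(battery charge regulator) = exp(−0.0000101 × 2500) = 0.975066
R(solar-array string) = exp(−0.0000471 × 2500) = 0.888918
Parallel (power distribution unit, load switch, and array deployment motor): 1 − (1 − 0.790966)(1 − 0.892927)(1 − 0.785056) = 0.995189
Series (shunt driver and battery charge regulator): 0.825926 × 0.975066 = 0.805332
Parallel ([0.805332] and solar-array string): 1 − (1 − 0.805332)(1 − 0.888918) = 0.978376
Series ([0.995189] and [0.978376]): 0.995189 × 0.978376 = 0.9737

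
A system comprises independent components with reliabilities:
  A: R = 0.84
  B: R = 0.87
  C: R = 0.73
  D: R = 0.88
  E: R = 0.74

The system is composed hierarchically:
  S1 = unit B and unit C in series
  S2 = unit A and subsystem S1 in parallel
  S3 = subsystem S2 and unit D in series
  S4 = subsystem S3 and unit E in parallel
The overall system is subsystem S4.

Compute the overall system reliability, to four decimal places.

Series (B and C): 0.870000 × 0.730000 = 0.635100
Parallel (A and [0.635100]): 1 − (1 − 0.840000)(1 − 0.635100) = 0.941616
Series ([0.941616] and D): 0.941616 × 0.880000 = 0.828622
Parallel ([0.828622] and E): 1 − (1 − 0.828622)(1 − 0.740000) = 0.9554

0.9554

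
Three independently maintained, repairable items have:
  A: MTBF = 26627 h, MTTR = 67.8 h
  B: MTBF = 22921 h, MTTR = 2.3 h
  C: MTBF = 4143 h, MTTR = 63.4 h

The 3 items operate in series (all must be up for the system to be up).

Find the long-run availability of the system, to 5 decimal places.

A(A) = MTBF/(MTBF+MTTR) = 26627/(26627+67.8) = 0.997460
A(B) = MTBF/(MTBF+MTTR) = 22921/(22921+2.3) = 0.999900
A(C) = MTBF/(MTBF+MTTR) = 4143/(4143+63.4) = 0.984928
Series availability: 0.997460 × 0.999900 × 0.984928 = 0.98233

0.98233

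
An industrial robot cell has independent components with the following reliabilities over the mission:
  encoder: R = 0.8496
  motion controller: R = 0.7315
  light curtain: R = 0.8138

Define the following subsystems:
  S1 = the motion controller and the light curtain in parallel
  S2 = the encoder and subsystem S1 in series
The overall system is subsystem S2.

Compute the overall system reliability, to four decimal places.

Parallel (motion controller and light curtain): 1 − (1 − 0.731500)(1 − 0.813800) = 0.950005
Series (encoder and [0.950005]): 0.849600 × 0.950005 = 0.8071

0.8071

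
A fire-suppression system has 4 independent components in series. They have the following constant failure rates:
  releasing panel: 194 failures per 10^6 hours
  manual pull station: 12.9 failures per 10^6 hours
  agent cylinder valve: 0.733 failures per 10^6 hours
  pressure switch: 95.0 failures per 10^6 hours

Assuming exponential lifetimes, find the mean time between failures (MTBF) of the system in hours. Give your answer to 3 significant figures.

Series of exponential components: λ_sys = Σ λ_i
λ_sys = 0.000194 + 0.0000129 + 0.000000733 + 0.0000950 = 3.0263e-04 /h
MTBF = 1 / λ_sys = 3300 h

3300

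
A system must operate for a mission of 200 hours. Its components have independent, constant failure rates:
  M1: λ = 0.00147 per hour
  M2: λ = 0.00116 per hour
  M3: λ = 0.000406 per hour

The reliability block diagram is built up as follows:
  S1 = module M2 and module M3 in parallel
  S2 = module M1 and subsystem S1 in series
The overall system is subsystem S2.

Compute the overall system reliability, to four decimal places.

0.7332

R(M1) = exp(−0.00147 × 200) = 0.745276
R(M2) = exp(−0.00116 × 200) = 0.792946
R(M3) = exp(−0.000406 × 200) = 0.922009
Parallel (M2 and M3): 1 − (1 − 0.792946)(1 − 0.922009) = 0.983852
Series (M1 and [0.983852]): 0.745276 × 0.983852 = 0.7332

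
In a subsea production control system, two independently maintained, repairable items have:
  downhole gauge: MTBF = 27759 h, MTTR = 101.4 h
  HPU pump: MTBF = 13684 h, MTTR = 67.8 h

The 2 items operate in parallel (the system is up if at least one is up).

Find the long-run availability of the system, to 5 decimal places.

0.99998

A(downhole gauge) = MTBF/(MTBF+MTTR) = 27759/(27759+101.4) = 0.996360
A(HPU pump) = MTBF/(MTBF+MTTR) = 13684/(13684+67.8) = 0.995070
Parallel availability: 1 − (1 − 0.996360)(1 − 0.995070) = 0.99998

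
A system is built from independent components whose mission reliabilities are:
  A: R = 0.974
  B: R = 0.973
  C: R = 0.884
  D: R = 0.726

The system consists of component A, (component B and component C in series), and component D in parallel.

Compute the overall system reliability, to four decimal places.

0.9990

Series (B and C): 0.973000 × 0.884000 = 0.860132
Parallel (A, [0.860132], and D): 1 − (1 − 0.974000)(1 − 0.860132)(1 − 0.726000) = 0.9990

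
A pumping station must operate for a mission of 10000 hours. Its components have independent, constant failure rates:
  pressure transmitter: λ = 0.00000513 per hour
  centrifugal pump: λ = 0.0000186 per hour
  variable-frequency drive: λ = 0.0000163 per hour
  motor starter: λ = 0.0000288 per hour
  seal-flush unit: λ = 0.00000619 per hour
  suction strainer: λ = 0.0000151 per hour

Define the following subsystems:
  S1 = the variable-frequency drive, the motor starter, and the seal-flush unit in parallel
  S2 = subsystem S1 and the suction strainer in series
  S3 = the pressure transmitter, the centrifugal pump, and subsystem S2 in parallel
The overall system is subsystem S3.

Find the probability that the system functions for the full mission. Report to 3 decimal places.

0.999

R(pressure transmitter) = exp(−0.00000513 × 10000) = 0.94999
R(centrifugal pump) = exp(−0.0000186 × 10000) = 0.83027
R(variable-frequency drive) = exp(−0.0000163 × 10000) = 0.84959
R(motor starter) = exp(−0.0000288 × 10000) = 0.74976
R(seal-flush unit) = exp(−0.00000619 × 10000) = 0.93998
R(suction strainer) = exp(−0.0000151 × 10000) = 0.85985
Parallel (variable-frequency drive, motor starter, and seal-flush unit): 1 − (1 − 0.84959)(1 − 0.74976)(1 − 0.93998) = 0.99774
Series ([0.99774] and suction strainer): 0.99774 × 0.85985 = 0.85791
Parallel (pressure transmitter, centrifugal pump, and [0.85791]): 1 − (1 − 0.94999)(1 − 0.83027)(1 − 0.85791) = 0.999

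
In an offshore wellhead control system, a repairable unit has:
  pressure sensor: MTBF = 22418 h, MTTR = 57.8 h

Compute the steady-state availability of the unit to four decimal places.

A(pressure sensor) = MTBF/(MTBF+MTTR) = 22418/(22418+57.8) = 0.9974

0.9974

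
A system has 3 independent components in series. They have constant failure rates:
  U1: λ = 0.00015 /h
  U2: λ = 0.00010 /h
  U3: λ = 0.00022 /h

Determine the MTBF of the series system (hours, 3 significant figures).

Series of exponential components: λ_sys = Σ λ_i
λ_sys = 0.00015 + 0.00010 + 0.00022 = 4.7000e-04 /h
MTBF = 1 / λ_sys = 2130 h

2130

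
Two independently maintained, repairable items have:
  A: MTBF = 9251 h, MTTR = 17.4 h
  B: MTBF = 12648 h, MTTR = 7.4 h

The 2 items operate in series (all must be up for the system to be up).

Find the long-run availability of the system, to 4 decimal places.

0.9975

A(A) = MTBF/(MTBF+MTTR) = 9251/(9251+17.4) = 0.998123
A(B) = MTBF/(MTBF+MTTR) = 12648/(12648+7.4) = 0.999415
Series availability: 0.998123 × 0.999415 = 0.9975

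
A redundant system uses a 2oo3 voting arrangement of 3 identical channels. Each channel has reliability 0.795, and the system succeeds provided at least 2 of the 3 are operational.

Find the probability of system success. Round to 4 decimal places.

0.8912

R = Σ_{i=2}^{3} C(3,i) p^i (1−p)^{3−i} with p = 0.795
C(3,2)·0.795^2·0.205^1 = 0.388695
C(3,3)·0.795^3·0.205^0 = 0.502460
Sum = 0.8912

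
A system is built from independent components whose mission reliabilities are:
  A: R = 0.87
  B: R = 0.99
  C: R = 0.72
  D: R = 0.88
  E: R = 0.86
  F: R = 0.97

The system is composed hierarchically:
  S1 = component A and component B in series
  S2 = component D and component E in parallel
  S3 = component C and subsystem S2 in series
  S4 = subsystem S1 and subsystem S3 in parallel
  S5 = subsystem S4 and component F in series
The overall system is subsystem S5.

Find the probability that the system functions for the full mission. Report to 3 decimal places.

Series (A and B): 0.87000 × 0.99000 = 0.86130
Parallel (D and E): 1 − (1 − 0.88000)(1 − 0.86000) = 0.98320
Series (C and [0.98320]): 0.72000 × 0.98320 = 0.70790
Parallel ([0.86130] and [0.70790]): 1 − (1 − 0.86130)(1 − 0.70790) = 0.95949
Series ([0.95949] and F): 0.95949 × 0.97000 = 0.931

0.931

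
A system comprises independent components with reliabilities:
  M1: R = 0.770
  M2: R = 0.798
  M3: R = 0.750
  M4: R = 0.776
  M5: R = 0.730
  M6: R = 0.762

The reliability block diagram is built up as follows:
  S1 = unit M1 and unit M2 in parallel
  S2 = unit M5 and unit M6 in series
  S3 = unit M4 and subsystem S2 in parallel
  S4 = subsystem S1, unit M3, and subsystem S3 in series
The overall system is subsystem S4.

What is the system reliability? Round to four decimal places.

Parallel (M1 and M2): 1 − (1 − 0.770000)(1 − 0.798000) = 0.953540
Series (M5 and M6): 0.730000 × 0.762000 = 0.556260
Parallel (M4 and [0.556260]): 1 − (1 − 0.776000)(1 − 0.556260) = 0.900602
Series ([0.953540], M3, and [0.900602]): 0.953540 × 0.750000 × 0.900602 = 0.6441

0.6441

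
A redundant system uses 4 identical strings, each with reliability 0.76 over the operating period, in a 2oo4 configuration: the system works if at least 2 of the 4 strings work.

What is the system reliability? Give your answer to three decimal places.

R = Σ_{i=2}^{4} C(4,i) p^i (1−p)^{4−i} with p = 0.76
C(4,2)·0.76^2·0.24^2 = 0.19962
C(4,3)·0.76^3·0.24^1 = 0.42142
C(4,4)·0.76^4·0.24^0 = 0.33362
Sum = 0.955

0.955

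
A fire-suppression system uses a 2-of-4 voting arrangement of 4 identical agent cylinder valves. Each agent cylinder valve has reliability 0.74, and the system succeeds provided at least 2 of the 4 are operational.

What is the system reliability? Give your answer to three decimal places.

R = Σ_{i=2}^{4} C(4,i) p^i (1−p)^{4−i} with p = 0.74
C(4,2)·0.74^2·0.26^2 = 0.22211
C(4,3)·0.74^3·0.26^1 = 0.42143
C(4,4)·0.74^4·0.26^0 = 0.29987
Sum = 0.943

0.943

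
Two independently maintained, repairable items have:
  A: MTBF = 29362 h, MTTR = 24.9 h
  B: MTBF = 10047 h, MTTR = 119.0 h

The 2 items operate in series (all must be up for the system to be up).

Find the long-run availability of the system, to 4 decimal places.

0.9875

A(A) = MTBF/(MTBF+MTTR) = 29362/(29362+24.9) = 0.999153
A(B) = MTBF/(MTBF+MTTR) = 10047/(10047+119.0) = 0.988294
Series availability: 0.999153 × 0.988294 = 0.9875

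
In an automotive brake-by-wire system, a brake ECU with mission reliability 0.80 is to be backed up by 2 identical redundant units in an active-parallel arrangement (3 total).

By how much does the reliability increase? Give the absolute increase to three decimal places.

0.192

R_before = 0.80
R_after = 1 − (1 − 0.80)^3 = 0.992
ΔR = 0.992 − 0.80 = 0.192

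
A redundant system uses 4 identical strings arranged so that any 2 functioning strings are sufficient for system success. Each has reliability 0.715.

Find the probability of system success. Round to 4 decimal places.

0.9272

R = Σ_{i=2}^{4} C(4,i) p^i (1−p)^{4−i} with p = 0.715
C(4,2)·0.715^2·0.285^2 = 0.249146
C(4,3)·0.715^3·0.285^1 = 0.416699
C(4,4)·0.715^4·0.285^0 = 0.261351
Sum = 0.9272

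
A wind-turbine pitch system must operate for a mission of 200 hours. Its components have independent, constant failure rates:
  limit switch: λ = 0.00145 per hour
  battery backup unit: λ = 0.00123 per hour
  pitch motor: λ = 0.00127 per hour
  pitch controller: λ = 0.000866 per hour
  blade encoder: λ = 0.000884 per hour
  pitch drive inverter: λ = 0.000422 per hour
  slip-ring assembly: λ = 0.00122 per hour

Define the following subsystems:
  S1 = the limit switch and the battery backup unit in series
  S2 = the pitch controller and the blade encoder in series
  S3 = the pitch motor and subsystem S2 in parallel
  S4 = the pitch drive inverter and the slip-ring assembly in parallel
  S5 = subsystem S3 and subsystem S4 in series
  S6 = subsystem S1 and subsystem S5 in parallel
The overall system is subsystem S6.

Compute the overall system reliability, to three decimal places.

0.966

R(limit switch) = exp(−0.00145 × 200) = 0.74826
R(battery backup unit) = exp(−0.00123 × 200) = 0.78192
R(pitch motor) = exp(−0.00127 × 200) = 0.77569
R(pitch controller) = exp(−0.000866 × 200) = 0.84097
R(blade encoder) = exp(−0.000884 × 200) = 0.83795
R(pitch drive inverter) = exp(−0.000422 × 200) = 0.91906
R(slip-ring assembly) = exp(−0.00122 × 200) = 0.78349
Series (limit switch and battery backup unit): 0.74826 × 0.78192 = 0.58508
Series (pitch controller and blade encoder): 0.84097 × 0.83795 = 0.70469
Parallel (pitch motor and [0.70469]): 1 − (1 − 0.77569)(1 − 0.70469) = 0.93376
Parallel (pitch drive inverter and slip-ring assembly): 1 − (1 − 0.91906)(1 − 0.78349) = 0.98248
Series ([0.93376] and [0.98248]): 0.93376 × 0.98248 = 0.91740
Parallel ([0.58508] and [0.91740]): 1 − (1 − 0.58508)(1 − 0.91740) = 0.966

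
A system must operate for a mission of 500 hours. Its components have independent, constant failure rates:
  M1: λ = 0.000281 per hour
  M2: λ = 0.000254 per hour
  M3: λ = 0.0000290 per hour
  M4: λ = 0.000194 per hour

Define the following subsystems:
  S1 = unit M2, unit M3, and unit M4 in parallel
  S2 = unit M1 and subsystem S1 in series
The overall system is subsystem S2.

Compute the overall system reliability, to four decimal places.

R(M1) = exp(−0.000281 × 500) = 0.868924
R(M2) = exp(−0.000254 × 500) = 0.880734
R(M3) = exp(−0.0000290 × 500) = 0.985605
R(M4) = exp(−0.000194 × 500) = 0.907556
Parallel (M2, M3, and M4): 1 − (1 − 0.880734)(1 − 0.985605)(1 − 0.907556) = 0.999841
Series (M1 and [0.999841]): 0.868924 × 0.999841 = 0.8688

0.8688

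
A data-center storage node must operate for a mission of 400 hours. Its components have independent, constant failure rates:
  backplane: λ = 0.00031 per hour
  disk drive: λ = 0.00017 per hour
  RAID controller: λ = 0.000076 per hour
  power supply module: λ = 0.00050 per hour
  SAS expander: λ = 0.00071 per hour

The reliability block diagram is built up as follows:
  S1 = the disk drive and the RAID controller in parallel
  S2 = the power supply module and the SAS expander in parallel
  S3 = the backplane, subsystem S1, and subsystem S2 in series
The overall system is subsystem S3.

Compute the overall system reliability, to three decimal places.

0.842

R(backplane) = exp(−0.00031 × 400) = 0.88338
R(disk drive) = exp(−0.00017 × 400) = 0.93426
R(RAID controller) = exp(−0.000076 × 400) = 0.97006
R(power supply module) = exp(−0.00050 × 400) = 0.81873
R(SAS expander) = exp(−0.00071 × 400) = 0.75277
Parallel (disk drive and RAID controller): 1 − (1 − 0.93426)(1 − 0.97006) = 0.99803
Parallel (power supply module and SAS expander): 1 − (1 − 0.81873)(1 − 0.75277) = 0.95518
Series (backplane, [0.99803], and [0.95518]): 0.88338 × 0.99803 × 0.95518 = 0.842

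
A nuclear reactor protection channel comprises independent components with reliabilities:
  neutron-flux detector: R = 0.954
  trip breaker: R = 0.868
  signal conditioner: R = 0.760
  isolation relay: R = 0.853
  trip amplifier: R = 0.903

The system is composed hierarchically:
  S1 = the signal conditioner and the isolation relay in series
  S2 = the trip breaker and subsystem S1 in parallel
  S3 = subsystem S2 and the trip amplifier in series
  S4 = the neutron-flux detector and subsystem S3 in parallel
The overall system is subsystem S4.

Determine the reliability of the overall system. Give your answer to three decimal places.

0.994

Series (signal conditioner and isolation relay): 0.76000 × 0.85300 = 0.64828
Parallel (trip breaker and [0.64828]): 1 − (1 − 0.86800)(1 − 0.64828) = 0.95357
Series ([0.95357] and trip amplifier): 0.95357 × 0.90300 = 0.86107
Parallel (neutron-flux detector and [0.86107]): 1 − (1 − 0.95400)(1 − 0.86107) = 0.994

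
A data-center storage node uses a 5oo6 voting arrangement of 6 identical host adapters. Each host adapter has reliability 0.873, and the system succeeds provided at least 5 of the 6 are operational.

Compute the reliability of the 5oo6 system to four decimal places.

R = Σ_{i=5}^{6} C(6,i) p^i (1−p)^{6−i} with p = 0.873
C(6,5)·0.873^5·0.127^1 = 0.386390
C(6,6)·0.873^6·0.127^0 = 0.442675
Sum = 0.8291

0.8291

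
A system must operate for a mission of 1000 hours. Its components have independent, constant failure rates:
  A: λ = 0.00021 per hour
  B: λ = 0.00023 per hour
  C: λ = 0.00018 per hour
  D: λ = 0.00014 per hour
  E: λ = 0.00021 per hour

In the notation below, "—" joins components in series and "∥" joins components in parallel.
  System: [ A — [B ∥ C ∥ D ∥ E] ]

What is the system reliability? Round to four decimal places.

R(A) = exp(−0.00021 × 1000) = 0.810584
R(B) = exp(−0.00023 × 1000) = 0.794534
R(C) = exp(−0.00018 × 1000) = 0.835270
R(D) = exp(−0.00014 × 1000) = 0.869358
R(E) = exp(−0.00021 × 1000) = 0.810584
Parallel (B, C, D, and E): 1 − (1 − 0.794534)(1 − 0.835270)(1 − 0.869358)(1 − 0.810584) = 0.999162
Series (A and [0.999162]): 0.810584 × 0.999162 = 0.8099

0.8099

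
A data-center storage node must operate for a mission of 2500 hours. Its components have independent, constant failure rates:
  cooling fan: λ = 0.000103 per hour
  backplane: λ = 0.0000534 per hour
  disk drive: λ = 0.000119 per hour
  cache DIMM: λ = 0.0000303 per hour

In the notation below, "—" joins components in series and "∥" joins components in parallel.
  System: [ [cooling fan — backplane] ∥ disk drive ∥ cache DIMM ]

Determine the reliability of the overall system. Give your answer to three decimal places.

R(cooling fan) = exp(−0.000103 × 2500) = 0.77298
R(backplane) = exp(−0.0000534 × 2500) = 0.87503
R(disk drive) = exp(−0.000119 × 2500) = 0.74267
R(cache DIMM) = exp(−0.0000303 × 2500) = 0.92705
Series (cooling fan and backplane): 0.77298 × 0.87503 = 0.67638
Parallel ([0.67638], disk drive, and cache DIMM): 1 − (1 − 0.67638)(1 − 0.74267)(1 − 0.92705) = 0.994

0.994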